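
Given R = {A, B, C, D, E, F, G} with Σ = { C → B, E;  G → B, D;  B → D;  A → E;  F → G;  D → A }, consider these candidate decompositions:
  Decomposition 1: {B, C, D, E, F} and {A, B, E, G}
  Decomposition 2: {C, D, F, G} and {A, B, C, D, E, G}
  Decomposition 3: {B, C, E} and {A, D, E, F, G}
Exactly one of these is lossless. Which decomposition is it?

Decomposition 1: common = {B, E}, closure = {A, B, D, E} → lossy.
Decomposition 2: common = {C, D, G}, closure = {A, B, C, D, E, G} → lossless.
Decomposition 3: common = {E}, closure = {E} → lossy.

Decomposition 2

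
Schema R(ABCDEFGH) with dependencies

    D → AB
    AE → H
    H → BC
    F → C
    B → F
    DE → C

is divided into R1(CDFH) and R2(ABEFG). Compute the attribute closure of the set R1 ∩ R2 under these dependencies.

CF

R1 ∩ R2 = {F}.
F → C applies, adding C
Closure: {CF}.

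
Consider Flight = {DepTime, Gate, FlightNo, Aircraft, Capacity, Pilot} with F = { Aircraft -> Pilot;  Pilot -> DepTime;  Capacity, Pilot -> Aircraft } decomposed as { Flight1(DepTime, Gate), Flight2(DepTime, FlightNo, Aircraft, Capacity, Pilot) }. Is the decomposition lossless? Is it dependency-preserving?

lossy but dependency-preserving

Lossless test: (DepTime)⁺ = {DepTime}, which is a superkey of neither fragment — lossy.
Dependency preservation: every FD's attributes lie within a single fragment, so each can be enforced locally — preserved.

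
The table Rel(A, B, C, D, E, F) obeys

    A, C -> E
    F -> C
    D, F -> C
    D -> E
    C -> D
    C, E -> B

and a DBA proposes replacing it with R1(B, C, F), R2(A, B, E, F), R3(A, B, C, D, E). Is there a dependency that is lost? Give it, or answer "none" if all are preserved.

A, C → E lies within R3.
F → C lies within R1.
D, F → C: restricted closure across fragments reaches C.
D → E lies within R3.
C → D lies within R3.
C, E → B lies within R3.
Every dependency is enforceable on the fragments, so the decomposition is dependency-preserving.

none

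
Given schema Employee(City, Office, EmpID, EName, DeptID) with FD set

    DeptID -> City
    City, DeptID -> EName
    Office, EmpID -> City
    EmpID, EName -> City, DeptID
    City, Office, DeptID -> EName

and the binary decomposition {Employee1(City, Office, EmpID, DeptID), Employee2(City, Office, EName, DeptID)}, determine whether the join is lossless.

Common attributes: Employee1 ∩ Employee2 = {City, Office, DeptID}.
Closure of {City, Office, DeptID}: City, DeptID → EName applies, adding EName. So (City, Office, DeptID)⁺ = {City, Office, EName, DeptID}.
This closure contains every attribute of Employee2, so Employee1 ∩ Employee2 → Employee2. The join is lossless.

Yes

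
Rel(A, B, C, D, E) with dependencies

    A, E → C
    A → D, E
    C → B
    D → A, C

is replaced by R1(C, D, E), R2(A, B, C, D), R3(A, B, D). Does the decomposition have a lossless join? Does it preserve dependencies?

Lossless test (chase): Rows 2 and 3 agree on A; apply A→D, E and equate their D, E entries. Rows 1 and 2 agree on C; apply C→B and equate their B entries. Rows 1 and 2 agree on D; apply D→A, C and equate their A, C entries. Rows 1 and 3 agree on D; apply D→A, C and equate their A, C entries. Rows 1 and 2 agree on A; apply A→D, E and equate their D, E entries. Row 1 is now all distinguished symbols — the join is lossless.
Dependency preservation: A, E → C; A → D, E are not contained in any single fragment, but the restricted closure of each left-hand side across the fragments still reaches the right-hand side; the remaining FDs each lie inside some fragment. All dependencies are preserved.

lossless and dependency-preserving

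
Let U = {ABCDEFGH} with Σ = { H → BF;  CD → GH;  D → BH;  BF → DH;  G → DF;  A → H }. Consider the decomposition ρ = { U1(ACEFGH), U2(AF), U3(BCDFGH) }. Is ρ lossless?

Yes

Chase test. Columns are ABCDEFGH; row i has aⱼ where attribute j ∈ Ui, else bᵢⱼ.
Initial tableau (one row per fragment):
  row 1: a1 b12 a3 b14 a5 a6 a7 a8
  row 2: a1 b22 b23 b24 b25 a6 b27 b28
  row 3: b31 a2 a3 a4 b35 a6 a7 a8
Rows 1 and 3 agree on H; apply H→BF and equate their BF entries.
Rows 1 and 3 agree on BF; apply BF→DH and equate their DH entries.
Rows 1 and 2 agree on A; apply A→H and equate their H entries.
Rows 1 and 2 agree on H; apply H→BF and equate their BF entries.
Rows 1 and 2 agree on BF; apply BF→DH and equate their DH entries.
Row 1 is now all distinguished symbols — the join is lossless.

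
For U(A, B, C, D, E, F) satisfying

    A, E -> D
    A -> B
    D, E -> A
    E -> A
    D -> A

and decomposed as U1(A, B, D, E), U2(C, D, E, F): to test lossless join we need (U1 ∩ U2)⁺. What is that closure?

A, B, D, E

U1 ∩ U2 = {D, E}.
D, E → A applies, adding A
A → B applies, adding B
Closure: {A, B, D, E}.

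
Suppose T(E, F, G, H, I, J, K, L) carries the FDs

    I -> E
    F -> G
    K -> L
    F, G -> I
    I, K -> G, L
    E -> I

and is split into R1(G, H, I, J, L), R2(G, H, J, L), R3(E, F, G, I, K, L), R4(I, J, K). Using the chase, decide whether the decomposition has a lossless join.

No

Chase test. Columns are E, F, G, H, I, J, K, L; row i has aⱼ where attribute j ∈ Ri, else bᵢⱼ.
Initial tableau (one row per fragment):
  row 1: b11 b12 a3 a4 a5 a6 b17 a8
  row 2: b21 b22 a3 a4 b25 a6 b27 a8
  row 3: a1 a2 a3 b34 a5 b36 a7 a8
  row 4: b41 b42 b43 b44 a5 a6 a7 b48
Rows 1 and 3 agree on I; apply I→E and equate their E entries.
Rows 1 and 4 agree on I; apply I→E and equate their E entries.
Rows 3 and 4 agree on K; apply K→L and equate their L entries.
Rows 3 and 4 agree on I, K; apply I, K→G, L and equate their G, L entries.
No row becomes fully distinguished — the join is lossy.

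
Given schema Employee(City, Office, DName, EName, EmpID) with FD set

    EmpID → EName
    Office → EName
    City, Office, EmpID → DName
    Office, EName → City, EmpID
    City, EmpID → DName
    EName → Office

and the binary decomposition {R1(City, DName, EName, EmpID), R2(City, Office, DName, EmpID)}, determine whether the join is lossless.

Common attributes: R1 ∩ R2 = {City, DName, EmpID}.
Closure of {City, DName, EmpID}: EmpID → EName applies, adding EName; EName → Office applies, adding Office. So (City, DName, EmpID)⁺ = {City, Office, DName, EName, EmpID}.
This closure contains every attribute of R1, so R1 ∩ R2 → R1. The join is lossless.

Yes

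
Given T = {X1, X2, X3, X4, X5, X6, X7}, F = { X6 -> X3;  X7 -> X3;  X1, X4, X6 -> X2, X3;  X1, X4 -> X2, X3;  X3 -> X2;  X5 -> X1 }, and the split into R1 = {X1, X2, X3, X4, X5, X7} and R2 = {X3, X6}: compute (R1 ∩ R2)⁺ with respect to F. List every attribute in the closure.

R1 ∩ R2 = {X3}.
X3 → X2 applies, adding X2
Closure: {X2, X3}.

X2, X3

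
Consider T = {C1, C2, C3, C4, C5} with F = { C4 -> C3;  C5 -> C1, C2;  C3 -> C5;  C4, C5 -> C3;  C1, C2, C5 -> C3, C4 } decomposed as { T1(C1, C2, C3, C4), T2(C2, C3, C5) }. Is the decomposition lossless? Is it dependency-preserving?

Lossless test: (C2, C3)⁺ = {C1, C2, C3, C4, C5}, which contains all of one fragment — lossless.
Dependency preservation: C5 → C1, C2; C4, C5 → C3; C1, C2, C5 → C3, C4 are not contained in any single fragment, but the restricted closure of each left-hand side across the fragments still reaches the right-hand side; the remaining FDs each lie inside some fragment. All dependencies are preserved.

lossless and dependency-preserving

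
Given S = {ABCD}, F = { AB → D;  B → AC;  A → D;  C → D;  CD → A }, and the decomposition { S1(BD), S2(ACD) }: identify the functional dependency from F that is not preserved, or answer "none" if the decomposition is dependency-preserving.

B → AC

Check B → AC: no single fragment contains all of {ABC}, and the restricted closure of {B} across the fragments never reaches {AC}.
AB → D is preserved.
A → D is preserved.
C → D is preserved.
CD → A is preserved.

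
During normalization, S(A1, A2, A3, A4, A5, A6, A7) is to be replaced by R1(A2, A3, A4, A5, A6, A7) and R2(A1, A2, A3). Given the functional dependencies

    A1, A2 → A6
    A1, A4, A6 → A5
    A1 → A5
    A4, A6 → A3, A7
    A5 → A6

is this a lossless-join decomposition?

No

Common attributes: R1 ∩ R2 = {A2, A3}.
No dependency enlarges {A2, A3}, so (A2, A3)⁺ = {A2, A3}.
The closure contains neither all of R1 = {A2, A3, A4, A5, A6, A7} nor all of R2 = {A1, A2, A3}, so the common attributes are not a superkey of either fragment. The join is lossy.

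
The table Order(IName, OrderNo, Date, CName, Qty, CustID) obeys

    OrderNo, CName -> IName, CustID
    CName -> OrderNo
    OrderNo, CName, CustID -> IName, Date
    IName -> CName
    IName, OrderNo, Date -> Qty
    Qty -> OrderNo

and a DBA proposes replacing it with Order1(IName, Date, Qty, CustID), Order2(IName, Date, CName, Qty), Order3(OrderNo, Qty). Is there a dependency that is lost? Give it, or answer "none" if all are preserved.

OrderNo, CName → IName, CustID: restricted closure across fragments reaches IName, CustID.
CName → OrderNo: restricted closure across fragments reaches OrderNo.
OrderNo, CName, CustID → IName, Date: restricted closure across fragments reaches IName, Date.
IName → CName lies within Order2.
IName, OrderNo, Date → Qty: restricted closure across fragments reaches Qty.
Qty → OrderNo lies within Order3.
Every dependency is enforceable on the fragments, so the decomposition is dependency-preserving.

none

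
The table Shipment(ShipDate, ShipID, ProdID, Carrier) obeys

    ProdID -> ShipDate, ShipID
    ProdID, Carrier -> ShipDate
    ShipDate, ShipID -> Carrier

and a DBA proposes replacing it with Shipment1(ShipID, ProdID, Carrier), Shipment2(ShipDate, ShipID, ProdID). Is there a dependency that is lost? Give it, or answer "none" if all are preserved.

ShipDate, ShipID -> Carrier

Check ShipDate, ShipID → Carrier: no single fragment contains all of {ShipDate, ShipID, Carrier}, and the restricted closure of {ShipDate, ShipID} across the fragments never reaches {Carrier}.
ProdID → ShipDate, ShipID is preserved.
ProdID, Carrier → ShipDate is preserved.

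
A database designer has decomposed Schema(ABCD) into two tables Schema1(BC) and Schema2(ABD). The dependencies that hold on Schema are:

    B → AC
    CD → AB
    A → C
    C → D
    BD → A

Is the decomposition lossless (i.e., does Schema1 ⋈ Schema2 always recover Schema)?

Common attributes: Schema1 ∩ Schema2 = {B}.
Closure of {B}: B → AC applies, adding AC; C → D applies, adding D. So (B)⁺ = {ABCD}.
This closure contains every attribute of Schema1, so Schema1 ∩ Schema2 → Schema1. The join is lossless.

Yes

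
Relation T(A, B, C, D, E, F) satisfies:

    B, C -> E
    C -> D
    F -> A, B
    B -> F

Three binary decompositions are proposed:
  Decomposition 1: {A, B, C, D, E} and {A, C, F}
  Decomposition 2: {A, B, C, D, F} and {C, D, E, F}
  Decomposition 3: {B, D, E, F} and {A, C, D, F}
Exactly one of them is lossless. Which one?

Decomposition 1: common = {A, C}, closure = {A, C, D} → lossy.
Decomposition 2: common = {C, D, F}, closure = {A, B, C, D, E, F} → lossless.
Decomposition 3: common = {D, F}, closure = {A, B, D, F} → lossy.

Decomposition 2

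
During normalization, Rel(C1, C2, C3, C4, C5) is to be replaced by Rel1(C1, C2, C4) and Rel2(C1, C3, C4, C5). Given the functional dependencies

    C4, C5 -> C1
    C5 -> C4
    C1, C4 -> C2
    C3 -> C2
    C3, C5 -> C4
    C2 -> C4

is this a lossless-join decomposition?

Common attributes: Rel1 ∩ Rel2 = {C1, C4}.
Closure of {C1, C4}: C1, C4 → C2 applies, adding C2. So (C1, C4)⁺ = {C1, C2, C4}.
This closure contains every attribute of Rel1, so Rel1 ∩ Rel2 → Rel1. The join is lossless.

Yes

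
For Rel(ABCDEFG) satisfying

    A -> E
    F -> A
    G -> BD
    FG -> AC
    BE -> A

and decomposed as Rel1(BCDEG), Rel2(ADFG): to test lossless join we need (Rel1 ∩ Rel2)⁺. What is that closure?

Rel1 ∩ Rel2 = {DG}.
G → BD applies, adding B
Closure: {BDG}.

BDG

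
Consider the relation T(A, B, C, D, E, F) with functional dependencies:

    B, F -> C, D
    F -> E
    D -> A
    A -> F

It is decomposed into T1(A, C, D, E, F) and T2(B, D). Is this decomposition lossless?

Common attributes: T1 ∩ T2 = {D}.
Closure of {D}: D → A applies, adding A; A → F applies, adding F; F → E applies, adding E. So (D)⁺ = {A, D, E, F}.
The closure contains neither all of T1 = {A, C, D, E, F} nor all of T2 = {B, D}, so the common attributes are not a superkey of either fragment. The join is lossy.

No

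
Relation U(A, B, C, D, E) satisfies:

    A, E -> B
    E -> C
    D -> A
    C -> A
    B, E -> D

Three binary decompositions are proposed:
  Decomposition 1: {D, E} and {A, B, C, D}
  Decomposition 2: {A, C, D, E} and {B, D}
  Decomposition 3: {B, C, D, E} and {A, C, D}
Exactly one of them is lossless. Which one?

Decomposition 3

Decomposition 1: common = {D}, closure = {A, D} → lossy.
Decomposition 2: common = {D}, closure = {A, D} → lossy.
Decomposition 3: common = {C, D}, closure = {A, C, D} → lossless.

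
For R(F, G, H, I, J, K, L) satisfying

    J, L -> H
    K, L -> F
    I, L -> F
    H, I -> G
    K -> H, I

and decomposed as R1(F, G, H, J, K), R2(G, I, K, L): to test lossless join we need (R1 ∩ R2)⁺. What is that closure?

G, H, I, K

R1 ∩ R2 = {G, K}.
K → H, I applies, adding H, I
Closure: {G, H, I, K}.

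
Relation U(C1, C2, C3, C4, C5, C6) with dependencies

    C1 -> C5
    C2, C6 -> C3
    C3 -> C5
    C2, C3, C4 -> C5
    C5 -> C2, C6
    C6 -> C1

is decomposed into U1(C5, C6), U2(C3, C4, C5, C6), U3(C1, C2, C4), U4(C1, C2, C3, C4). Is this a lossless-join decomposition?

Chase test. Columns are C1, C2, C3, C4, C5, C6; row i has aⱼ where attribute j ∈ Ui, else bᵢⱼ.
Initial tableau (one row per fragment):
  row 1: b11 b12 b13 b14 a5 a6
  row 2: b21 b22 a3 a4 a5 a6
  row 3: a1 a2 b33 a4 b35 b36
  row 4: a1 a2 a3 a4 b45 b46
Rows 3 and 4 agree on C1; apply C1→C5 and equate their C5 entries.
Rows 2 and 4 agree on C3; apply C3→C5 and equate their C5 entries.
Rows 1 and 2 agree on C5; apply C5→C2, C6 and equate their C2, C6 entries.
Rows 1 and 3 agree on C5; apply C5→C2, C6 and equate their C2, C6 entries.
Rows 1 and 4 agree on C5; apply C5→C2, C6 and equate their C2, C6 entries.
Rows 1 and 2 agree on C6; apply C6→C1 and equate their C1 entries.
Rows 1 and 3 agree on C6; apply C6→C1 and equate their C1 entries.
Rows 1 and 2 agree on C2, C6; apply C2, C6→C3 and equate their C3 entries.
Rows 1 and 3 agree on C2, C6; apply C2, C6→C3 and equate their C3 entries.
Row 2 is now all distinguished symbols — the join is lossless.

Yes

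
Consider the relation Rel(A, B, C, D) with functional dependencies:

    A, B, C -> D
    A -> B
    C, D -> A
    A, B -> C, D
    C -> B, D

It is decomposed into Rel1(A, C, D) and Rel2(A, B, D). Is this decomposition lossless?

Yes

Common attributes: Rel1 ∩ Rel2 = {A, D}.
Closure of {A, D}: A → B applies, adding B; A, B → C, D applies, adding C. So (A, D)⁺ = {A, B, C, D}.
This closure contains every attribute of Rel1, so Rel1 ∩ Rel2 → Rel1. The join is lossless.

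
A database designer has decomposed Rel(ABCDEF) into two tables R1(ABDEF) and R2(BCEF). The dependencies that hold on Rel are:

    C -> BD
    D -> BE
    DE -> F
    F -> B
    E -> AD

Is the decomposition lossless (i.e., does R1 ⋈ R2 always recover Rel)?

Common attributes: R1 ∩ R2 = {BEF}.
Closure of {BEF}: E → AD applies, adding AD. So (BEF)⁺ = {ABDEF}.
This closure contains every attribute of R1, so R1 ∩ R2 → R1. The join is lossless.

Yes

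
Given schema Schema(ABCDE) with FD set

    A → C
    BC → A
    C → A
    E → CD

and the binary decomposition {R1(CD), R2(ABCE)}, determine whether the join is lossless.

No

Common attributes: R1 ∩ R2 = {C}.
Closure of {C}: C → A applies, adding A. So (C)⁺ = {AC}.
The closure contains neither all of R1 = {CD} nor all of R2 = {ABCE}, so the common attributes are not a superkey of either fragment. The join is lossy.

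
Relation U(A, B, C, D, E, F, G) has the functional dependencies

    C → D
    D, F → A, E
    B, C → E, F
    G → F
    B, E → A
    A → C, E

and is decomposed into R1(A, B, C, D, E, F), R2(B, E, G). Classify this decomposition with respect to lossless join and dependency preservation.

Lossless test: (B, E)⁺ = {A, B, C, D, E, F}, which contains all of one fragment — lossless.
Dependency preservation: the restricted closure of {G} across the fragments never reaches {F}, so G → F cannot be enforced without a join — not preserved.

lossless but not dependency-preserving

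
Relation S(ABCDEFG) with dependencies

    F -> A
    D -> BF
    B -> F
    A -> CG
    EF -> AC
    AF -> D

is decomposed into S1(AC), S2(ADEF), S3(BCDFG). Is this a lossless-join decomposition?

Yes

Chase test. Columns are ABCDEFG; row i has aⱼ where attribute j ∈ Si, else bᵢⱼ.
Initial tableau (one row per fragment):
  row 1: a1 b12 a3 b14 b15 b16 b17
  row 2: a1 b22 b23 a4 a5 a6 b27
  row 3: b31 a2 a3 a4 b35 a6 a7
Rows 2 and 3 agree on F; apply F→A and equate their A entries.
Rows 2 and 3 agree on D; apply D→BF and equate their BF entries.
Rows 1 and 2 agree on A; apply A→CG and equate their CG entries.
Rows 1 and 3 agree on A; apply A→CG and equate their CG entries.
Row 2 is now all distinguished symbols — the join is lossless.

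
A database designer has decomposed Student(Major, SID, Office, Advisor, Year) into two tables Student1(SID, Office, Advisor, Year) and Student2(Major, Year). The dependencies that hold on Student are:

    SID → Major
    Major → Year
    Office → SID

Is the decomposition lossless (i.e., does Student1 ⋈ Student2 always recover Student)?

Common attributes: Student1 ∩ Student2 = {Year}.
No dependency enlarges {Year}, so (Year)⁺ = {Year}.
The closure contains neither all of Student1 = {SID, Office, Advisor, Year} nor all of Student2 = {Major, Year}, so the common attributes are not a superkey of either fragment. The join is lossy.

No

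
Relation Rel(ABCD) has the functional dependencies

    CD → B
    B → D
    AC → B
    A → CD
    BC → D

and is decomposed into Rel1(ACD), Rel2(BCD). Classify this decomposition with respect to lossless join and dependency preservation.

lossless and dependency-preserving

Lossless test: (CD)⁺ = {BCD}, which contains all of one fragment — lossless.
Dependency preservation: AC → B is not contained in any single fragment, but the restricted closure of its left-hand side across the fragments still reaches the right-hand side; the remaining FDs each lie inside some fragment. All dependencies are preserved.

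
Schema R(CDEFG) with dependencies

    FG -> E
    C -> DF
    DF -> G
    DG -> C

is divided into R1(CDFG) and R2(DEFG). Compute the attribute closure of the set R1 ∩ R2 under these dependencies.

CDEFG

R1 ∩ R2 = {DFG}.
FG → E applies, adding E
DG → C applies, adding C
Closure: {CDEFG}.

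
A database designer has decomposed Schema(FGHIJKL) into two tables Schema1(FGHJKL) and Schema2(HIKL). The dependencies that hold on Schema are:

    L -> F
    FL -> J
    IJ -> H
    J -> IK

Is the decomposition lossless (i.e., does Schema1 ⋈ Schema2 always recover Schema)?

Yes

Common attributes: Schema1 ∩ Schema2 = {HKL}.
Closure of {HKL}: L → F applies, adding F; FL → J applies, adding J; J → IK applies, adding I. So (HKL)⁺ = {FHIJKL}.
This closure contains every attribute of Schema2, so Schema1 ∩ Schema2 → Schema2. The join is lossless.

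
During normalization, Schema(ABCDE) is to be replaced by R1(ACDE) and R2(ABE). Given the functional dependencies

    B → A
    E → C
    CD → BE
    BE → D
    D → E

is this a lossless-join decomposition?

No

Common attributes: R1 ∩ R2 = {AE}.
Closure of {AE}: E → C applies, adding C. So (AE)⁺ = {ACE}.
The closure contains neither all of R1 = {ACDE} nor all of R2 = {ABE}, so the common attributes are not a superkey of either fragment. The join is lossy.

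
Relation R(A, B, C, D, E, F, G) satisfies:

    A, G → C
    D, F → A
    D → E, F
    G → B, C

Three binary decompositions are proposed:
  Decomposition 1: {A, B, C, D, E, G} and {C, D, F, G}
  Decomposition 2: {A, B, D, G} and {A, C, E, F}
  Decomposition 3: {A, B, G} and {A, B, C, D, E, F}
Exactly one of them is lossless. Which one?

Decomposition 1: common = {C, D, G}, closure = {A, B, C, D, E, F, G} → lossless.
Decomposition 2: common = {A}, closure = {A} → lossy.
Decomposition 3: common = {A, B}, closure = {A, B} → lossy.

Decomposition 1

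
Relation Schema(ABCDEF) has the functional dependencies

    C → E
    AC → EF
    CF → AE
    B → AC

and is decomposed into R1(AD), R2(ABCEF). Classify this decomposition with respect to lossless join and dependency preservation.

Lossless test: (A)⁺ = {A}, which is a superkey of neither fragment — lossy.
Dependency preservation: every FD's attributes lie within a single fragment, so each can be enforced locally — preserved.

lossy but dependency-preserving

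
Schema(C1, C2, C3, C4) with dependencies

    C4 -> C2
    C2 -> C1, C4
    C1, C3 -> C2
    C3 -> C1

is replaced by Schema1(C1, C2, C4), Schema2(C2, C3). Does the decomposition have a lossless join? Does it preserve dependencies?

lossless and dependency-preserving

Lossless test: (C2)⁺ = {C1, C2, C4}, which contains all of one fragment — lossless.
Dependency preservation: C1, C3 → C2; C3 → C1 are not contained in any single fragment, but the restricted closure of each left-hand side across the fragments still reaches the right-hand side; the remaining FDs each lie inside some fragment. All dependencies are preserved.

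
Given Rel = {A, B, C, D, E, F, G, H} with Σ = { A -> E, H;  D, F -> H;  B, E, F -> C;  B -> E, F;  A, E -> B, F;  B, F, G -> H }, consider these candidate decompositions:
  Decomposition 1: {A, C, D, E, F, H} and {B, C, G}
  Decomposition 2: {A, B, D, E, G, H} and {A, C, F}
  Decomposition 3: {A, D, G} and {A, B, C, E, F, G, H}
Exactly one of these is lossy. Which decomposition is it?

Decomposition 1: common = {C}, closure = {C} → lossy.
Decomposition 2: common = {A}, closure = {A, B, C, E, F, H} → lossless.
Decomposition 3: common = {A, G}, closure = {A, B, C, E, F, G, H} → lossless.

Decomposition 1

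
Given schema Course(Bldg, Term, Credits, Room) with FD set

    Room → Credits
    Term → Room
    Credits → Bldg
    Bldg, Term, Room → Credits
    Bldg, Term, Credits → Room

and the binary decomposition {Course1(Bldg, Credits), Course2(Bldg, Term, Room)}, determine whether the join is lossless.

No

Common attributes: Course1 ∩ Course2 = {Bldg}.
No dependency enlarges {Bldg}, so (Bldg)⁺ = {Bldg}.
The closure contains neither all of Course1 = {Bldg, Credits} nor all of Course2 = {Bldg, Term, Room}, so the common attributes are not a superkey of either fragment. The join is lossy.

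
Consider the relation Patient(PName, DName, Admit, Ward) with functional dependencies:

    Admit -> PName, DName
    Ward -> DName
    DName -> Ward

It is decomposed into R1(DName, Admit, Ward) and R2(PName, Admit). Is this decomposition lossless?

Yes

Common attributes: R1 ∩ R2 = {Admit}.
Closure of {Admit}: Admit → PName, DName applies, adding PName, DName; DName → Ward applies, adding Ward. So (Admit)⁺ = {PName, DName, Admit, Ward}.
This closure contains every attribute of R1, so R1 ∩ R2 → R1. The join is lossless.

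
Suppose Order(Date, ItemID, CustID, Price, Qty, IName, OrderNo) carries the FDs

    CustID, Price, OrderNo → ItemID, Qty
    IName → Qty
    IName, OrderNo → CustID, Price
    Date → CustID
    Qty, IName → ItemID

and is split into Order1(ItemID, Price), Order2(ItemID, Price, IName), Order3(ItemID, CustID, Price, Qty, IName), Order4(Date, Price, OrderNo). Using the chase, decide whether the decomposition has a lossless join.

Chase test. Columns are Date, ItemID, CustID, Price, Qty, IName, OrderNo; row i has aⱼ where attribute j ∈ Orderi, else bᵢⱼ.
Initial tableau (one row per fragment):
  row 1: b11 a2 b13 a4 b15 b16 b17
  row 2: b21 a2 b23 a4 b25 a6 b27
  row 3: b31 a2 a3 a4 a5 a6 b37
  row 4: a1 b42 b43 a4 b45 b46 a7
Rows 2 and 3 agree on IName; apply IName→Qty and equate their Qty entries.
No row becomes fully distinguished — the join is lossy.

No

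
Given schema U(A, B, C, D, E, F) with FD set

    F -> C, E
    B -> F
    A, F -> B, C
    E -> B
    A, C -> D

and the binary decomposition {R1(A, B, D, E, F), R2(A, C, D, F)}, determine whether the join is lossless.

Yes

Common attributes: R1 ∩ R2 = {A, D, F}.
Closure of {A, D, F}: F → C, E applies, adding C, E; A, F → B, C applies, adding B. So (A, D, F)⁺ = {A, B, C, D, E, F}.
This closure contains every attribute of R1, so R1 ∩ R2 → R1. The join is lossless.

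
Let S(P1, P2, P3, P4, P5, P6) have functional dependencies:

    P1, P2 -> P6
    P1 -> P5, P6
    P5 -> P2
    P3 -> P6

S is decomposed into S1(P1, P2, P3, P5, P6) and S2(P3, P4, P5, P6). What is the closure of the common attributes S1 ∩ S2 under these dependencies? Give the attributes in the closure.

S1 ∩ S2 = {P3, P5, P6}.
P5 → P2 applies, adding P2
Closure: {P2, P3, P5, P6}.

P2, P3, P5, P6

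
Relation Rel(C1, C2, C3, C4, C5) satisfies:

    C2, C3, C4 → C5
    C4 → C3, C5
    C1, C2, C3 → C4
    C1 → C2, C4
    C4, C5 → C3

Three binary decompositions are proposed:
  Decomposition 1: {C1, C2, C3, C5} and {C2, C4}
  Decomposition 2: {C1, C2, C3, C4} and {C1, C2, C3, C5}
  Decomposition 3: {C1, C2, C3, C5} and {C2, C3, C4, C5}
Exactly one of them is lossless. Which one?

Decomposition 1: common = {C2}, closure = {C2} → lossy.
Decomposition 2: common = {C1, C2, C3}, closure = {C1, C2, C3, C4, C5} → lossless.
Decomposition 3: common = {C2, C3, C5}, closure = {C2, C3, C5} → lossy.

Decomposition 2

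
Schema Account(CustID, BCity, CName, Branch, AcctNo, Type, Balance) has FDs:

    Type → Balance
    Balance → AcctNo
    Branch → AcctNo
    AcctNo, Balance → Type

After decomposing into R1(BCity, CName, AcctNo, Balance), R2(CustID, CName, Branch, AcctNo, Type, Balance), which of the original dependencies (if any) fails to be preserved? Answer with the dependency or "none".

none

Type → Balance lies within R2.
Balance → AcctNo lies within R1.
Branch → AcctNo lies within R2.
AcctNo, Balance → Type lies within R2.
Every dependency is enforceable on the fragments, so the decomposition is dependency-preserving.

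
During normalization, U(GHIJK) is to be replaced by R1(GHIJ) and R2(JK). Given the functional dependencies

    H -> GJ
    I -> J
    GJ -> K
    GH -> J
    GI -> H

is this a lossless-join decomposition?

No

Common attributes: R1 ∩ R2 = {J}.
No dependency enlarges {J}, so (J)⁺ = {J}.
The closure contains neither all of R1 = {GHIJ} nor all of R2 = {JK}, so the common attributes are not a superkey of either fragment. The join is lossy.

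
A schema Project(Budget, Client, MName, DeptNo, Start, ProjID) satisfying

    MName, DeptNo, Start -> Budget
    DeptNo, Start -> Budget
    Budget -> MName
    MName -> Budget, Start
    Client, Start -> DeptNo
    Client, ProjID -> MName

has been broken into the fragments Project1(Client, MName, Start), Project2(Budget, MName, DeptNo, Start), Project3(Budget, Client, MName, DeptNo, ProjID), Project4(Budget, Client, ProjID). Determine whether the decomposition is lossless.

Yes

Chase test. Columns are Budget, Client, MName, DeptNo, Start, ProjID; row i has aⱼ where attribute j ∈ Projecti, else bᵢⱼ.
Initial tableau (one row per fragment):
  row 1: b11 a2 a3 b14 a5 b16
  row 2: a1 b22 a3 a4 a5 b26
  row 3: a1 a2 a3 a4 b35 a6
  row 4: a1 a2 b43 b44 b45 a6
Rows 2 and 4 agree on Budget; apply Budget→MName and equate their MName entries.
Rows 1 and 2 agree on MName; apply MName→Budget, Start and equate their Budget, Start entries.
Rows 1 and 3 agree on MName; apply MName→Budget, Start and equate their Budget, Start entries.
Rows 1 and 4 agree on MName; apply MName→Budget, Start and equate their Budget, Start entries.
Rows 1 and 3 agree on Client, Start; apply Client, Start→DeptNo and equate their DeptNo entries.
Rows 1 and 4 agree on Client, Start; apply Client, Start→DeptNo and equate their DeptNo entries.
Row 3 is now all distinguished symbols — the join is lossless.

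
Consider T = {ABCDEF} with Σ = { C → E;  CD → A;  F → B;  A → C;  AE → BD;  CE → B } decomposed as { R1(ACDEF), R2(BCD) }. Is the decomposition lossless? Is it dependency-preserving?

lossless but not dependency-preserving

Lossless test: (CD)⁺ = {ABCDE}, which contains all of one fragment — lossless.
Dependency preservation: the restricted closure of {F} across the fragments never reaches {B}, so F → B cannot be enforced without a join — not preserved.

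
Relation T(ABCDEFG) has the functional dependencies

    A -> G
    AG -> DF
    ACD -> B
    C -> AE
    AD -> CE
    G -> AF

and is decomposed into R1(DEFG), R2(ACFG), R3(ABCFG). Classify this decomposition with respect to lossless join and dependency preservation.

lossless and dependency-preserving

Lossless test (chase): Rows 2 and 3 agree on AG; apply AG→DF and equate their DF entries. Rows 2 and 3 agree on ACD; apply ACD→B and equate their B entries. Rows 2 and 3 agree on C; apply C→AE and equate their AE entries. Rows 1 and 2 agree on G; apply G→AF and equate their AF entries. Rows 1 and 2 agree on AG; apply AG→DF and equate their DF entries. Rows 1 and 2 agree on AD; apply AD→CE and equate their CE entries. Rows 1 and 2 agree on ACD; apply ACD→B and equate their B entries. Row 1 is now all distinguished symbols — the join is lossless.
Dependency preservation: AG → DF; ACD → B; C → AE; AD → CE are not contained in any single fragment, but the restricted closure of each left-hand side across the fragments still reaches the right-hand side; the remaining FDs each lie inside some fragment. All dependencies are preserved.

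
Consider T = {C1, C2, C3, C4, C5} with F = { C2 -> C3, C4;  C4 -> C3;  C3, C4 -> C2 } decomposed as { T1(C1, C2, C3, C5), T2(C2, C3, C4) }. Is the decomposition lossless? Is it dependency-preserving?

Lossless test: (C2, C3)⁺ = {C2, C3, C4}, which contains all of one fragment — lossless.
Dependency preservation: every FD's attributes lie within a single fragment, so each can be enforced locally — preserved.

lossless and dependency-preserving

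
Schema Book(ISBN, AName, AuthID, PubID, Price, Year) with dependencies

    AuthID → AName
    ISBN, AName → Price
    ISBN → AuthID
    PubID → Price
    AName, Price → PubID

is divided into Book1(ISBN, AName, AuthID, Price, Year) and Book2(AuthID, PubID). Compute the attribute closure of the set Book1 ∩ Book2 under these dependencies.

Book1 ∩ Book2 = {AuthID}.
AuthID → AName applies, adding AName
Closure: {AName, AuthID}.

AName, AuthID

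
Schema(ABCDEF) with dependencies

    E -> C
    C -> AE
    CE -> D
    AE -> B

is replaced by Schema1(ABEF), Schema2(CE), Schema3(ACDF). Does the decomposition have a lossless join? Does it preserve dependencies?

Lossless test (chase): Rows 1 and 2 agree on E; apply E→C and equate their C entries. Rows 1 and 2 agree on C; apply C→AE and equate their AE entries. Rows 1 and 3 agree on C; apply C→AE and equate their AE entries. Rows 1 and 2 agree on CE; apply CE→D and equate their D entries. Rows 1 and 3 agree on CE; apply CE→D and equate their D entries. Rows 1 and 2 agree on AE; apply AE→B and equate their B entries. Rows 1 and 3 agree on AE; apply AE→B and equate their B entries. Row 1 is now all distinguished symbols — the join is lossless.
Dependency preservation: C → AE; CE → D are not contained in any single fragment, but the restricted closure of each left-hand side across the fragments still reaches the right-hand side; the remaining FDs each lie inside some fragment. All dependencies are preserved.

lossless and dependency-preserving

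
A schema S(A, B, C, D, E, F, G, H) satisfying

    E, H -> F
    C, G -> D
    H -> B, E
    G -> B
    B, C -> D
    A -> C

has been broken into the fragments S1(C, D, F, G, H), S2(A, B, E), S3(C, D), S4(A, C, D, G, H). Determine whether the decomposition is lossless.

Chase test. Columns are A, B, C, D, E, F, G, H; row i has aⱼ where attribute j ∈ Si, else bᵢⱼ.
Initial tableau (one row per fragment):
  row 1: b11 b12 a3 a4 b15 a6 a7 a8
  row 2: a1 a2 b23 b24 a5 b26 b27 b28
  row 3: b31 b32 a3 a4 b35 b36 b37 b38
  row 4: a1 b42 a3 a4 b45 b46 a7 a8
Rows 1 and 4 agree on H; apply H→B, E and equate their B, E entries.
Rows 2 and 4 agree on A; apply A→C and equate their C entries.
Rows 1 and 4 agree on E, H; apply E, H→F and equate their F entries.
No row becomes fully distinguished — the join is lossy.

No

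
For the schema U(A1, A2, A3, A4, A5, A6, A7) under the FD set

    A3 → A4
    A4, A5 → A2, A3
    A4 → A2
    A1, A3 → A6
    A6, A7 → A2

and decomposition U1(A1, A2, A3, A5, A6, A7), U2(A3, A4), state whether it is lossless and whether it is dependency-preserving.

lossless but not dependency-preserving

Lossless test: (A3)⁺ = {A2, A3, A4}, which contains all of one fragment — lossless.
Dependency preservation: the restricted closure of {A4, A5} across the fragments never reaches {A2, A3}, so A4, A5 → A2, A3 cannot be enforced without a join — not preserved.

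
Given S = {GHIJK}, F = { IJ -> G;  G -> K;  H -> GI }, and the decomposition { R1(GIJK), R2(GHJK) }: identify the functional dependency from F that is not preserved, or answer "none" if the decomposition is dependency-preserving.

H -> GI

Check H → GI: no single fragment contains all of {GHI}, and the restricted closure of {H} across the fragments never reaches {GI}.
IJ → G is preserved.
G → K is preserved.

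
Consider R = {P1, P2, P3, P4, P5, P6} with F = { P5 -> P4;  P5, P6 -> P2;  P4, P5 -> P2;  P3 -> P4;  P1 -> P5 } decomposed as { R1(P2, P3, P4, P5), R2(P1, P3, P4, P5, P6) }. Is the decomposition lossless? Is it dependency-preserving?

Lossless test: (P3, P4, P5)⁺ = {P2, P3, P4, P5}, which contains all of one fragment — lossless.
Dependency preservation: P5, P6 → P2 is not contained in any single fragment, but the restricted closure of its left-hand side across the fragments still reaches the right-hand side; the remaining FDs each lie inside some fragment. All dependencies are preserved.

lossless and dependency-preserving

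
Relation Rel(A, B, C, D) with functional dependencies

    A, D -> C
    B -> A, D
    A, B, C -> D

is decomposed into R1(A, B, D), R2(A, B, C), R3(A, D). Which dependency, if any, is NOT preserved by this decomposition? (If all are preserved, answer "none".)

Check A, D → C: no single fragment contains all of {A, C, D}, and the restricted closure of {A, D} across the fragments never reaches {C}.
B → A, D is preserved.
A, B, C → D is preserved.

A, D -> C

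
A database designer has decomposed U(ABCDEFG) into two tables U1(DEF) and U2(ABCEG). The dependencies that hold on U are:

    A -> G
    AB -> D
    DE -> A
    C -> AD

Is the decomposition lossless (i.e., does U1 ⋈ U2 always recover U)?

No

Common attributes: U1 ∩ U2 = {E}.
No dependency enlarges {E}, so (E)⁺ = {E}.
The closure contains neither all of U1 = {DEF} nor all of U2 = {ABCEG}, so the common attributes are not a superkey of either fragment. The join is lossy.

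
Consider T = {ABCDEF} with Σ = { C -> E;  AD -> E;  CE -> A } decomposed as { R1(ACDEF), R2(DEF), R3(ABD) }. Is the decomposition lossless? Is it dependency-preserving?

Lossless test (chase): Rows 1 and 3 agree on AD; apply AD→E and equate their E entries. No row becomes fully distinguished — the join is lossy.
Dependency preservation: every FD's attributes lie within a single fragment, so each can be enforced locally — preserved.

lossy but dependency-preserving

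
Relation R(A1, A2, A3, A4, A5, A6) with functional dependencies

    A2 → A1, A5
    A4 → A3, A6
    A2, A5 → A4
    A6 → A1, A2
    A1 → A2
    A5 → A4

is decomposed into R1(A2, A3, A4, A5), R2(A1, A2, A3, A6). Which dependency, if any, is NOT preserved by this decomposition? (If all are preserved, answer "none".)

A2 → A1, A5: restricted closure across fragments reaches A1, A5.
A4 → A3, A6: restricted closure across fragments reaches A3, A6.
A2, A5 → A4 lies within R1.
A6 → A1, A2 lies within R2.
A1 → A2 lies within R2.
A5 → A4 lies within R1.
Every dependency is enforceable on the fragments, so the decomposition is dependency-preserving.

none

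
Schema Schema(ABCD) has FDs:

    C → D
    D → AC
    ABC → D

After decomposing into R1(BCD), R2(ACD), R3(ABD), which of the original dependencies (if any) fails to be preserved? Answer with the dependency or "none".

C → D lies within R1.
D → AC lies within R2.
ABC → D: restricted closure across fragments reaches D.
Every dependency is enforceable on the fragments, so the decomposition is dependency-preserving.

none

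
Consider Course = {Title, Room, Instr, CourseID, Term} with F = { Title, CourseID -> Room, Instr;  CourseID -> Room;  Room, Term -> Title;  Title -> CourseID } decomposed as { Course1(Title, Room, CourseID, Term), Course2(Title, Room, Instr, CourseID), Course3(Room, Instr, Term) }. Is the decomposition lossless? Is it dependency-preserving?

Lossless test (chase): Rows 1 and 2 agree on Title, CourseID; apply Title, CourseID→Room, Instr and equate their Room, Instr entries. Rows 1 and 3 agree on Room, Term; apply Room, Term→Title and equate their Title entries. Rows 1 and 3 agree on Title; apply Title→CourseID and equate their CourseID entries. Row 1 is now all distinguished symbols — the join is lossless.
Dependency preservation: every FD's attributes lie within a single fragment, so each can be enforced locally — preserved.

lossless and dependency-preserving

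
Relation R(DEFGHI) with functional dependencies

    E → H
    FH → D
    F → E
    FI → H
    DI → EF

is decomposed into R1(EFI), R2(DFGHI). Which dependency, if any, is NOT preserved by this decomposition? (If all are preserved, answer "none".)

E → H

Check E → H: no single fragment contains all of {EH}, and the restricted closure of {E} across the fragments never reaches {H}.
FH → D is preserved.
F → E is preserved.
FI → H is preserved.
DI → EF is preserved.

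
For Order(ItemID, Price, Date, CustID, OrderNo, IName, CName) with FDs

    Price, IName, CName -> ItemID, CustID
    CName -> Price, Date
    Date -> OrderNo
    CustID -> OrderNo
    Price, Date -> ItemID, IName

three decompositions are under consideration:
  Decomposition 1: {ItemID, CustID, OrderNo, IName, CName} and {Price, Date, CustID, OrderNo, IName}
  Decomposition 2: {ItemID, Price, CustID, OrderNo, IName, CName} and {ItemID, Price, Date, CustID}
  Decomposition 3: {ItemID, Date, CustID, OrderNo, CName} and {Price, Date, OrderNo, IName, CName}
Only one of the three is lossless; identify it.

Decomposition 3

Decomposition 1: common = {CustID, OrderNo, IName}, closure = {CustID, OrderNo, IName} → lossy.
Decomposition 2: common = {ItemID, Price, CustID}, closure = {ItemID, Price, CustID, OrderNo} → lossy.
Decomposition 3: common = {Date, OrderNo, CName}, closure = {ItemID, Price, Date, CustID, OrderNo, IName, CName} → lossless.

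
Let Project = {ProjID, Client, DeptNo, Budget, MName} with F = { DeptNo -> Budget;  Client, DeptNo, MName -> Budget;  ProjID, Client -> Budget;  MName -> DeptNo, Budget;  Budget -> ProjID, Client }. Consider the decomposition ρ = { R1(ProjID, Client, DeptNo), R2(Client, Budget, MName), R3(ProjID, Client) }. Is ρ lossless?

Chase test. Columns are ProjID, Client, DeptNo, Budget, MName; row i has aⱼ where attribute j ∈ Ri, else bᵢⱼ.
Initial tableau (one row per fragment):
  row 1: a1 a2 a3 b14 b15
  row 2: b21 a2 b23 a4 a5
  row 3: a1 a2 b33 b34 b35
Rows 1 and 3 agree on ProjID, Client; apply ProjID, Client→Budget and equate their Budget entries.
No row becomes fully distinguished — the join is lossy.

No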